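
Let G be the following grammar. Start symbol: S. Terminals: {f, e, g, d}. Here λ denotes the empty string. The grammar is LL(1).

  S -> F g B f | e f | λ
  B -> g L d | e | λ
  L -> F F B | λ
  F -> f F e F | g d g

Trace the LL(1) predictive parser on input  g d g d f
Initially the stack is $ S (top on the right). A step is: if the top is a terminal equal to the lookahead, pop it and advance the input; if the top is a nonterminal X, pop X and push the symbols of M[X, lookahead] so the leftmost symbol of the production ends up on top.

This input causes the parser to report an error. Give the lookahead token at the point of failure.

     Stack          Input        Action
  1  $ S            g d g d f $  expand S -> F g B f
  2  $ f B g F      g d g d f $  expand F -> g d g
  3  $ f B g g d g  g d g d f $  match g
  4  $ f B g g d    d g d f $    match d
  5  $ f B g g      g d f $      match g
  6  $ f B g        d f $        error: top is terminal g but lookahead is d

d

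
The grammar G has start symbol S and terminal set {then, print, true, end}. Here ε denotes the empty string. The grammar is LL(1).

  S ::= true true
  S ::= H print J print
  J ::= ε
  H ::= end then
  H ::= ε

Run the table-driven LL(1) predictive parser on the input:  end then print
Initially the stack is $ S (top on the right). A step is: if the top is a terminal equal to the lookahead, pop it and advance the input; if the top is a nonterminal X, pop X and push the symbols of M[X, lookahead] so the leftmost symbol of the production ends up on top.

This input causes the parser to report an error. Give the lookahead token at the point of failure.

$

     Stack                     Input             Action
  1  $ S                       end then print $  expand S ::= H print J print
  2  $ print J print H         end then print $  expand H ::= end then
  3  $ print J print then end  end then print $  match end
  4  $ print J print then      then print $      match then
  5  $ print J print           print $           match print
  6  $ print J                 $                 error: M[J, $] is empty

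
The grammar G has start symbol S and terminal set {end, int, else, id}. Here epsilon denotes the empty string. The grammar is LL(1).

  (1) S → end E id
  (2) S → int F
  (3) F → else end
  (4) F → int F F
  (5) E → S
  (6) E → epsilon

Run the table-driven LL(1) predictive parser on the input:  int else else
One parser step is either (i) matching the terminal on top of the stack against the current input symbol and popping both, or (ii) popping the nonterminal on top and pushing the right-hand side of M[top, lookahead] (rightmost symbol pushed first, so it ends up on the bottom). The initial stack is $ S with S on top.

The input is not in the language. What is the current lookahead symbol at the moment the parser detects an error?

step 1: stack=$ S  input=int else else $  — expand S → int F
step 2: stack=$ F int  input=int else else $  — match int
step 3: stack=$ F  input=else else $  — expand F → else end
step 4: stack=$ end else  input=else else $  — match else
step 5: stack=$ end  input=else $  — error: top is terminal end but lookahead is else

else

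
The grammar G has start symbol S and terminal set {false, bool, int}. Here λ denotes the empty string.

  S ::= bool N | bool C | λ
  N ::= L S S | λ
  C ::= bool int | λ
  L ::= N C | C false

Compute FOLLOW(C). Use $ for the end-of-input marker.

{$, bool, false}

FIRST(S): from S::=bool N we get {bool}; from S::=bool C we get {bool}; from S::=λ we get {λ}. So FIRST(S) = {λ, bool}.
FIRST(C): from C::=bool int we get {bool}; from C::=λ we get {λ}. So FIRST(C) = {λ, bool}.
FIRST(N): from N::=L S S we get {λ, bool, false}; from N::=λ we get {λ}. So FIRST(N) = {λ, bool, false}.
FIRST(L): from L::=N C we get {λ, bool, false}; from L::=C false we get {bool, false}. So FIRST(L) = {λ, bool, false}.
FOLLOW(S) includes $ since S is the start symbol.
FOLLOW(S): in N::=L S S (occurrence 1), S is followed by S with FIRST {λ, bool}; in N::=L S S (occurrence 1), the suffix after S is nullable, so FOLLOW(S) ⊇ FOLLOW(N) = {$, bool}; in N::=L S S (occurrence 2), the suffix after S is empty, so FOLLOW(S) ⊇ FOLLOW(N) = {$, bool}. Thus FOLLOW(S) = {$, bool}.
FOLLOW(N): in S::=bool N, the suffix after N is empty, so FOLLOW(N) ⊇ FOLLOW(S) = {$, bool}; in L::=N C, N is followed by C with FIRST {λ, bool}; in L::=N C, the suffix after N is nullable, so FOLLOW(N) ⊇ FOLLOW(L) = {$, bool}. Thus FOLLOW(N) = {$, bool}.
FOLLOW(L): in N::=L S S, L is followed by S S with FIRST {λ, bool}; in N::=L S S, the suffix after L is nullable, so FOLLOW(L) ⊇ FOLLOW(N) = {$, bool}. Thus FOLLOW(L) = {$, bool}.
FOLLOW(C): in S::=bool C, the suffix after C is empty, so FOLLOW(C) ⊇ FOLLOW(S) = {$, bool}; in L::=N C, the suffix after C is empty, so FOLLOW(C) ⊇ FOLLOW(L) = {$, bool}; in L::=C false, C is followed by false with FIRST {false}. Thus FOLLOW(C) = {$, bool, false}.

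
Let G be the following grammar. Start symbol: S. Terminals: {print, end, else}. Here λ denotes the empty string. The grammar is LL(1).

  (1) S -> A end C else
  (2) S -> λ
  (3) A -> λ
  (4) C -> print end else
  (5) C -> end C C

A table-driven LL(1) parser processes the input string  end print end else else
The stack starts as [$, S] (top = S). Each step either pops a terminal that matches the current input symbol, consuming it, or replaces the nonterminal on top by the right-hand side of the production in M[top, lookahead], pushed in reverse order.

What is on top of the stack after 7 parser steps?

else

     Stack                  Input                      Action
  1  $ S                    end print end else else $  expand S -> A end C else
  2  $ else C end A         end print end else else $  expand A -> λ
  3  $ else C end           end print end else else $  match end
  4  $ else C               print end else else $      expand C -> print end else
  5  $ else else end print  print end else else $      match print
  6  $ else else end        end else else $            match end
  7  $ else else            else else $                match else
Stack after step 7: $ else (top = else).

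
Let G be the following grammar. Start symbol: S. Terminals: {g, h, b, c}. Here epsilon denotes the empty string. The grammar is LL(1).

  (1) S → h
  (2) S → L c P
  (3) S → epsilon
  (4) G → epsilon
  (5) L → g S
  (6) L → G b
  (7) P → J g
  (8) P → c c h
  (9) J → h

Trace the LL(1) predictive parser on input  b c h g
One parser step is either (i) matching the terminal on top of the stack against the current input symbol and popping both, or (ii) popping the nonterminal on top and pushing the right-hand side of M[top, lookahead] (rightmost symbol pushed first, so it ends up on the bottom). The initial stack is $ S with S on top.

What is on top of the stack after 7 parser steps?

step 1: stack=$ S  input=b c h g $  — expand S → L c P
step 2: stack=$ P c L  input=b c h g $  — expand L → G b
step 3: stack=$ P c b G  input=b c h g $  — expand G → epsilon
step 4: stack=$ P c b  input=b c h g $  — match b
step 5: stack=$ P c  input=c h g $  — match c
step 6: stack=$ P  input=h g $  — expand P → J g
step 7: stack=$ g J  input=h g $  — expand J → h
Stack after step 7: $ g h (top = h).

h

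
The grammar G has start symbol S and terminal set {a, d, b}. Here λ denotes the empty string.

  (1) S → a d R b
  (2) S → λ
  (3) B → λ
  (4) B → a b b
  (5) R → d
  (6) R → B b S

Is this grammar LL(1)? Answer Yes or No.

Yes

FIRST(S) = {λ, a}
FIRST(B) = {λ, a}
FIRST(R) = {a, b, d}
FOLLOW(S) = {$, b}
FOLLOW(B) = {b}
FOLLOW(R) = {b}
Each cell of M receives at most one production.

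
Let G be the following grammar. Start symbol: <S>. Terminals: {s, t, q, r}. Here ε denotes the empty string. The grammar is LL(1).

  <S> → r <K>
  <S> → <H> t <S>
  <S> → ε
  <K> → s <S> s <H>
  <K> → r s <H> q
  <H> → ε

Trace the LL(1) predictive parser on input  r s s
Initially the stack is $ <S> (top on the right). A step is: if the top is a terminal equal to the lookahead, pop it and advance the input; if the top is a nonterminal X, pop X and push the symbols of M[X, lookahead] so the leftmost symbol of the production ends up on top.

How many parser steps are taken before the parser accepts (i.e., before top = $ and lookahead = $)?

step 1: stack=$ <S>  input=r s s $  — expand <S> → r <K>
step 2: stack=$ <K> r  input=r s s $  — match r
step 3: stack=$ <K>  input=s s $  — expand <K> → s <S> s <H>
step 4: stack=$ <H> s <S> s  input=s s $  — match s
step 5: stack=$ <H> s <S>  input=s $  — expand <S> → ε
step 6: stack=$ <H> s  input=s $  — match s
step 7: stack=$ <H>  input=$  — expand <H> → ε
Accept reached after 7 steps.

7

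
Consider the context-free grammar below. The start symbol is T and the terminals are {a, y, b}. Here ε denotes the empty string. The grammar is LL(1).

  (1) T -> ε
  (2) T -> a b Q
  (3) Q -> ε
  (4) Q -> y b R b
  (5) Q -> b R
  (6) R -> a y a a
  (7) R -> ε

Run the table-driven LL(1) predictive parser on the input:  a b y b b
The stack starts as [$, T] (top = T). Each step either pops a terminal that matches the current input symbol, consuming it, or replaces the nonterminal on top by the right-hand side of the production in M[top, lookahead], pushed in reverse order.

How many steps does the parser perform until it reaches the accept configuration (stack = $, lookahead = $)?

     Stack      Input        Action
  1  $ T        a b y b b $  expand T -> a b Q
  2  $ Q b a    a b y b b $  match a
  3  $ Q b      b y b b $    match b
  4  $ Q        y b b $      expand Q -> y b R b
  5  $ b R b y  y b b $      match y
  6  $ b R b    b b $        match b
  7  $ b R      b $          expand R -> ε
  8  $ b        b $          match b
Accept reached after 8 steps.

8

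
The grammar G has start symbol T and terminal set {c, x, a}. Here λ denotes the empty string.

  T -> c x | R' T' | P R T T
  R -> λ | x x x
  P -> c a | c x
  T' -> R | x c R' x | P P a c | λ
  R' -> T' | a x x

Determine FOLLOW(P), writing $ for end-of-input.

FIRST(R) = {λ, x}
FIRST(P) = {c}
FIRST(T') = {λ, c, x}  (via R, P P a c)
FIRST(R') = {λ, a, c, x}  (via T')
FIRST(T) = {λ, a, c, x}  (via R' T', P R T T)
FOLLOW(T) includes $ since T is the start symbol.
FOLLOW(T): in T->P R T T (occurrence 1), T is followed by T with FIRST {λ, a, c, x}; in T->P R T T (occurrence 1), the suffix after T is nullable (adds nothing new); in T->P R T T (occurrence 2), the suffix after T is empty (adds nothing new). Thus FOLLOW(T) = {$, a, c, x}.
FOLLOW(P): in T->P R T T, P is followed by R T T with FIRST {λ, a, c, x}; in T->P R T T, the suffix after P is nullable, so FOLLOW(P) ⊇ FOLLOW(T) = {$, a, c, x}; in T'->P P a c (occurrence 1), P is followed by P a c with FIRST {c}; in T'->P P a c (occurrence 2), P is followed by a c with FIRST {a}. Thus FOLLOW(P) = {$, a, c, x}.
FOLLOW(R'): in T->R' T', R' is followed by T' with FIRST {λ, c, x}; in T->R' T', the suffix after R' is nullable, so FOLLOW(R') ⊇ FOLLOW(T) = {$, a, c, x}; in T'->x c R' x, R' is followed by x with FIRST {x}. Thus FOLLOW(R') = {$, a, c, x}.
FOLLOW(T'): in T->R' T', the suffix after T' is empty, so FOLLOW(T') ⊇ FOLLOW(T) = {$, a, c, x}; in R'->T', the suffix after T' is empty, so FOLLOW(T') ⊇ FOLLOW(R') = {$, a, c, x}. Thus FOLLOW(T') = {$, a, c, x}.
FOLLOW(R): in T->P R T T, R is followed by T T with FIRST {λ, a, c, x}; in T->P R T T, the suffix after R is nullable, so FOLLOW(R) ⊇ FOLLOW(T) = {$, a, c, x}; in T'->R, the suffix after R is empty, so FOLLOW(R) ⊇ FOLLOW(T') = {$, a, c, x}. Thus FOLLOW(R) = {$, a, c, x}.

{$, a, c, x}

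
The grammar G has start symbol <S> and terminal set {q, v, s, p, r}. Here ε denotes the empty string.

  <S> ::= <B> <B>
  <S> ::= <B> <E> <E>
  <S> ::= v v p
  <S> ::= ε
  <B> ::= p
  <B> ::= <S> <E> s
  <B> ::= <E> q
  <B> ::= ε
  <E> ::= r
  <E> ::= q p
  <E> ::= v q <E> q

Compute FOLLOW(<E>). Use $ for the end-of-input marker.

FIRST(<E>) = {q, r, v}
FIRST(<S>) = {ε, p, q, r, v}  (via <B> <B>, <B> <E> <E>)
FIRST(<B>) = {ε, p, q, r, v}  (via <S> <E> s, <E> q)
FOLLOW(<S>) includes $ since <S> is the start symbol.
FOLLOW(<S>): in <B>::=<S> <E> s, <S> is followed by <E> s with FIRST {q, r, v}. Thus FOLLOW(<S>) = {$, q, r, v}.
FOLLOW(<B>): in <S>::=<B> <B> (occurrence 1), <B> is followed by <B> with FIRST {ε, p, q, r, v}; in <S>::=<B> <B> (occurrence 1), the suffix after <B> is nullable, so FOLLOW(<B>) ⊇ FOLLOW(<S>) = {$, q, r, v}; in <S>::=<B> <B> (occurrence 2), the suffix after <B> is empty, so FOLLOW(<B>) ⊇ FOLLOW(<S>) = {$, q, r, v}; in <S>::=<B> <E> <E>, <B> is followed by <E> <E> with FIRST {q, r, v}. Thus FOLLOW(<B>) = {$, p, q, r, v}.
FOLLOW(<E>): in <S>::=<B> <E> <E> (occurrence 1), <E> is followed by <E> with FIRST {q, r, v}; in <S>::=<B> <E> <E> (occurrence 2), the suffix after <E> is empty, so FOLLOW(<E>) ⊇ FOLLOW(<S>) = {$, q, r, v}; in <B>::=<S> <E> s, <E> is followed by s with FIRST {s}; in <B>::=<E> q, <E> is followed by q with FIRST {q}; in <E>::=v q <E> q, <E> is followed by q with FIRST {q}. Thus FOLLOW(<E>) = {$, q, r, s, v}.

{$, q, r, s, v}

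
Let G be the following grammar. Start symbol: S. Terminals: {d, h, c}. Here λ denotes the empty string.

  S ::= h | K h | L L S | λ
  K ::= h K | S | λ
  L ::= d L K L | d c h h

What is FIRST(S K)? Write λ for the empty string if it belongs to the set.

{λ, d, h}

FIRST(L) = {d}
FIRST(S) = {λ, d, h}  (via K h, L L S)
FIRST(K) = {λ, d, h}  (via S)
FIRST(S K): take FIRST of each symbol in turn, carrying on past any symbol whose FIRST contains λ; result {λ, d, h}.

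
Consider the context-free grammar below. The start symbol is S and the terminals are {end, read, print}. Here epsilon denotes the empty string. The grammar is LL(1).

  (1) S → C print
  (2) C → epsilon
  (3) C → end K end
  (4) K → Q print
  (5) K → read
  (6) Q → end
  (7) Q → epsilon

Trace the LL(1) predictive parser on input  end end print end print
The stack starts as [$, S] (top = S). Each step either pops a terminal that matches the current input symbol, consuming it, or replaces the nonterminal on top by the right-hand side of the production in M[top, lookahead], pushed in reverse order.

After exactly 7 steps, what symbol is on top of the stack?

end

     Stack                  Input                      Action
  1  $ S                    end end print end print $  expand S → C print
  2  $ print C              end end print end print $  expand C → end K end
  3  $ print end K end      end end print end print $  match end
  4  $ print end K          end print end print $      expand K → Q print
  5  $ print end print Q    end print end print $      expand Q → end
  6  $ print end print end  end print end print $      match end
  7  $ print end print      print end print $          match print
Stack after step 7: $ print end (top = end).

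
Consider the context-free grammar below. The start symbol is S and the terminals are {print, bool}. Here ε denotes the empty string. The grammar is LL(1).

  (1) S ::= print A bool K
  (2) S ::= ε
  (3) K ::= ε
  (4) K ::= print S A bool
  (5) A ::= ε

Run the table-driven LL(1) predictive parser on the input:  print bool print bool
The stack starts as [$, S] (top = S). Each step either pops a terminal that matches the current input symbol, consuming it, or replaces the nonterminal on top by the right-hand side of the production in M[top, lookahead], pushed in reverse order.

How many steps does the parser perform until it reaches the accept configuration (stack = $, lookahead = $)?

     Stack             Input                    Action
  1  $ S               print bool print bool $  expand S ::= print A bool K
  2  $ K bool A print  print bool print bool $  match print
  3  $ K bool A        bool print bool $        expand A ::= ε
  4  $ K bool          bool print bool $        match bool
  5  $ K               print bool $             expand K ::= print S A bool
  6  $ bool A S print  print bool $             match print
  7  $ bool A S        bool $                   expand S ::= ε
  8  $ bool A          bool $                   expand A ::= ε
  9  $ bool            bool $                   match bool
Accept reached after 9 steps.

9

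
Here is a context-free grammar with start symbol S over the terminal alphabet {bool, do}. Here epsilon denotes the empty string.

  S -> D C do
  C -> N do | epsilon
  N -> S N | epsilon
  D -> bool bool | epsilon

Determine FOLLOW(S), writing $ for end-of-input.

FIRST(D) = {epsilon, bool}
FIRST(S) = {bool, do}  (via D C do)
FIRST(N) = {epsilon, bool, do}  (via S N)
FIRST(C) = {epsilon, bool, do}  (via N do)
FOLLOW(S) includes $ since S is the start symbol.
FOLLOW(C): in S->D C do, C is followed by do with FIRST {do}. Thus FOLLOW(C) = {do}.
FOLLOW(N): in C->N do, N is followed by do with FIRST {do}; in N->S N, the suffix after N is empty (adds nothing new). Thus FOLLOW(N) = {do}.
FOLLOW(S): in N->S N, S is followed by N with FIRST {epsilon, bool, do}; in N->S N, the suffix after S is nullable, so FOLLOW(S) ⊇ FOLLOW(N) = {do}. Thus FOLLOW(S) = {$, bool, do}.
FOLLOW(D): in S->D C do, D is followed by C do with FIRST {bool, do}. Thus FOLLOW(D) = {bool, do}.

{$, bool, do}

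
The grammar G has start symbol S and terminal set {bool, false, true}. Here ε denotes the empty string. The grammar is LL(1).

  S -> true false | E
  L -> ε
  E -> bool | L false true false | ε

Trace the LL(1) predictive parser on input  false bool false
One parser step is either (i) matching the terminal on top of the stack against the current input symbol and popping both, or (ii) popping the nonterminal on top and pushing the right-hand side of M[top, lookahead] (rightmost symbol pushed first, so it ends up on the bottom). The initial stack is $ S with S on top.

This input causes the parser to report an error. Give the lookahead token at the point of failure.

     Stack                 Input               Action
  1  $ S                   false bool false $  expand S -> E
  2  $ E                   false bool false $  expand E -> L false true false
  3  $ false true false L  false bool false $  expand L -> ε
  4  $ false true false    false bool false $  match false
  5  $ false true          bool false $        error: top is terminal true but lookahead is bool

bool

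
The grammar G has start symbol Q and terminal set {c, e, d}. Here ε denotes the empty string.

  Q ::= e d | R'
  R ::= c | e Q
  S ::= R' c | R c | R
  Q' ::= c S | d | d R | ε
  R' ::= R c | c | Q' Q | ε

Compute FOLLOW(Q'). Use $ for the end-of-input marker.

FIRST(R): from R::=c we get {c}; from R::=e Q we get {e}. So FIRST(R) = {c, e}.
FIRST(Q'): from Q'::=c S we get {c}; from Q'::=d we get {d}; from Q'::=d R we get {d}; from Q'::=ε we get {ε}. So FIRST(Q') = {ε, c, d}.
FIRST(Q): from Q::=e d we get {e}; from Q::=R' we get {ε, c, d, e}. So FIRST(Q) = {ε, c, d, e}.
FIRST(R'): from R'::=R c we get {c, e}; from R'::=c we get {c}; from R'::=Q' Q we get {ε, c, d, e}; from R'::=ε we get {ε}. So FIRST(R') = {ε, c, d, e}.
FIRST(S): from S::=R' c we get {c, d, e}; from S::=R c we get {c, e}; from S::=R we get {c, e}. So FIRST(S) = {c, d, e}.
FOLLOW(Q) includes $ since Q is the start symbol.
FOLLOW(Q): in R::=e Q, the suffix after Q is empty, so FOLLOW(Q) ⊇ FOLLOW(R) = {$, c, d, e}; in R'::=Q' Q, the suffix after Q is empty, so FOLLOW(Q) ⊇ FOLLOW(R') = {$, c, d, e}. Thus FOLLOW(Q) = {$, c, d, e}.
FOLLOW(R'): in Q::=R', the suffix after R' is empty, so FOLLOW(R') ⊇ FOLLOW(Q) = {$, c, d, e}; in S::=R' c, R' is followed by c with FIRST {c}. Thus FOLLOW(R') = {$, c, d, e}.
FOLLOW(Q'): in R'::=Q' Q, Q' is followed by Q with FIRST {ε, c, d, e}; in R'::=Q' Q, the suffix after Q' is nullable, so FOLLOW(Q') ⊇ FOLLOW(R') = {$, c, d, e}. Thus FOLLOW(Q') = {$, c, d, e}.
FOLLOW(S): in Q'::=c S, the suffix after S is empty, so FOLLOW(S) ⊇ FOLLOW(Q') = {$, c, d, e}. Thus FOLLOW(S) = {$, c, d, e}.
FOLLOW(R): in S::=R c, R is followed by c with FIRST {c}; in S::=R, the suffix after R is empty, so FOLLOW(R) ⊇ FOLLOW(S) = {$, c, d, e}; in Q'::=d R, the suffix after R is empty, so FOLLOW(R) ⊇ FOLLOW(Q') = {$, c, d, e}; in R'::=R c, R is followed by c with FIRST {c}. Thus FOLLOW(R) = {$, c, d, e}.

{$, c, d, e}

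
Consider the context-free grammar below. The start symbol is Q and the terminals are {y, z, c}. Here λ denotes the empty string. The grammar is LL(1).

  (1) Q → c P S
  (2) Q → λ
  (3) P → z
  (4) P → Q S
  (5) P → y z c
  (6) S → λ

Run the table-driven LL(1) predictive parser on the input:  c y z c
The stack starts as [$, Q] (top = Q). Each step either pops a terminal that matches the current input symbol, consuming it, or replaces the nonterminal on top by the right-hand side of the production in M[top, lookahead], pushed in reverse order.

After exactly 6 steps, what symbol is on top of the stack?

S

     Stack      Input      Action
  1  $ Q        c y z c $  expand Q → c P S
  2  $ S P c    c y z c $  match c
  3  $ S P      y z c $    expand P → y z c
  4  $ S c z y  y z c $    match y
  5  $ S c z    z c $      match z
  6  $ S c      c $        match c
Stack after step 6: $ S (top = S).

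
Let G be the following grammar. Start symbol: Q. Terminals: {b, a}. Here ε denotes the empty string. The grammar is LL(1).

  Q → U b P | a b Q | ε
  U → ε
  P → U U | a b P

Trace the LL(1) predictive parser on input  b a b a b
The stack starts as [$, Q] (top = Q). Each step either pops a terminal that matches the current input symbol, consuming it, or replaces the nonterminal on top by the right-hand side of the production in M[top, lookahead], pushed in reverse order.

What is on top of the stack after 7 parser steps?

step 1: stack=$ Q  input=b a b a b $  — expand Q → U b P
step 2: stack=$ P b U  input=b a b a b $  — expand U → ε
step 3: stack=$ P b  input=b a b a b $  — match b
step 4: stack=$ P  input=a b a b $  — expand P → a b P
step 5: stack=$ P b a  input=a b a b $  — match a
step 6: stack=$ P b  input=b a b $  — match b
step 7: stack=$ P  input=a b $  — expand P → a b P
Stack after step 7: $ P b a (top = a).

a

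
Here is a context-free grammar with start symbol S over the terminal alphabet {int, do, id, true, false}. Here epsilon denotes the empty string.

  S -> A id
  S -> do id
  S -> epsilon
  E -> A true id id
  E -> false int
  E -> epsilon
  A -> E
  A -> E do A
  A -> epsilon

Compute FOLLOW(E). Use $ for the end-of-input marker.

{do, id, true}

FIRST(S): from S->A id we get {do, false, id, true}; from S->do id we get {do}; from S->epsilon we get {epsilon}. So FIRST(S) = {epsilon, do, false, id, true}.
FIRST(E): from E->A true id id we get {do, false, true}; from E->false int we get {false}; from E->epsilon we get {epsilon}. So FIRST(E) = {epsilon, do, false, true}.
FIRST(A): from A->E we get {epsilon, do, false, true}; from A->E do A we get {do, false, true}; from A->epsilon we get {epsilon}. So FIRST(A) = {epsilon, do, false, true}.
FOLLOW(S) includes $ since S is the start symbol.
FOLLOW(S): S appears on no right-hand side. Thus FOLLOW(S) = {$}.
FOLLOW(A): in S->A id, A is followed by id with FIRST {id}; in E->A true id id, A is followed by true id id with FIRST {true}; in A->E do A, the suffix after A is empty (adds nothing new). Thus FOLLOW(A) = {id, true}.
FOLLOW(E): in A->E, the suffix after E is empty, so FOLLOW(E) ⊇ FOLLOW(A) = {id, true}; in A->E do A, E is followed by do A with FIRST {do}. Thus FOLLOW(E) = {do, id, true}.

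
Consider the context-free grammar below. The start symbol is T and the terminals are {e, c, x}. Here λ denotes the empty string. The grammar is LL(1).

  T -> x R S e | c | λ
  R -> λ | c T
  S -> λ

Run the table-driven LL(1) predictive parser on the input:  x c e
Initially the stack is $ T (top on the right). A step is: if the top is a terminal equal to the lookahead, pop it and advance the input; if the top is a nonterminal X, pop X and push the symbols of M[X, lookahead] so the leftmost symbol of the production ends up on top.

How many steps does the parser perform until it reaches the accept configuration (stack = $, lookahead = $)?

7

step 1: stack=$ T  input=x c e $  — expand T -> x R S e
step 2: stack=$ e S R x  input=x c e $  — match x
step 3: stack=$ e S R  input=c e $  — expand R -> c T
step 4: stack=$ e S T c  input=c e $  — match c
step 5: stack=$ e S T  input=e $  — expand T -> λ
step 6: stack=$ e S  input=e $  — expand S -> λ
step 7: stack=$ e  input=e $  — match e
Accept reached after 7 steps.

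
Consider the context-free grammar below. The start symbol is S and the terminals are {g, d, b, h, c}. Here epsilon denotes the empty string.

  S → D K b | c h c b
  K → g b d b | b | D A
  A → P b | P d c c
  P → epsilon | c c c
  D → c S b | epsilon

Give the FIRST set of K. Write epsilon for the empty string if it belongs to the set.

FIRST(P): from P→epsilon we get {epsilon}; from P→c c c we get {c}. So FIRST(P) = {epsilon, c}.
FIRST(D): from D→c S b we get {c}; from D→epsilon we get {epsilon}. So FIRST(D) = {epsilon, c}.
FIRST(A): from A→P b we get {b, c}; from A→P d c c we get {c, d}. So FIRST(A) = {b, c, d}.
FIRST(K): from K→g b d b we get {g}; from K→b we get {b}; from K→D A we get {b, c, d}. So FIRST(K) = {b, c, d, g}.
FIRST(S): from S→D K b we get {b, c, d, g}; from S→c h c b we get {c}. So FIRST(S) = {b, c, d, g}.

{b, c, d, g}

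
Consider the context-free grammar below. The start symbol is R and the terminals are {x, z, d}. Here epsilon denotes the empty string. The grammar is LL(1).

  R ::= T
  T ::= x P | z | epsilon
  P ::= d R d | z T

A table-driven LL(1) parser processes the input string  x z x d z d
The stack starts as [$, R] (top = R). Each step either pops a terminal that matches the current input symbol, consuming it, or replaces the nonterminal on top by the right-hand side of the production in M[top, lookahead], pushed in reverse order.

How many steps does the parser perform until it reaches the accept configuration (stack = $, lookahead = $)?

13

step 1: stack=$ R  input=x z x d z d $  — expand R ::= T
step 2: stack=$ T  input=x z x d z d $  — expand T ::= x P
step 3: stack=$ P x  input=x z x d z d $  — match x
step 4: stack=$ P  input=z x d z d $  — expand P ::= z T
step 5: stack=$ T z  input=z x d z d $  — match z
step 6: stack=$ T  input=x d z d $  — expand T ::= x P
step 7: stack=$ P x  input=x d z d $  — match x
step 8: stack=$ P  input=d z d $  — expand P ::= d R d
step 9: stack=$ d R d  input=d z d $  — match d
step 10: stack=$ d R  input=z d $  — expand R ::= T
step 11: stack=$ d T  input=z d $  — expand T ::= z
step 12: stack=$ d z  input=z d $  — match z
step 13: stack=$ d  input=d $  — match d
Accept reached after 13 steps.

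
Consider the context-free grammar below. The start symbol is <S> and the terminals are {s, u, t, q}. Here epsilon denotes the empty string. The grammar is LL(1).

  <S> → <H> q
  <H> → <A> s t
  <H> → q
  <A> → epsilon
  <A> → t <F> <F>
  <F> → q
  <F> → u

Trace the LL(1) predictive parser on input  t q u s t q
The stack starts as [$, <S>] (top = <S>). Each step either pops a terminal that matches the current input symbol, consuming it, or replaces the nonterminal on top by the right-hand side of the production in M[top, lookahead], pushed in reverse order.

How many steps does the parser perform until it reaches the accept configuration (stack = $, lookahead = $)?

11

      Stack              Input          Action
   1  $ <S>              t q u s t q $  expand <S> → <H> q
   2  $ q <H>            t q u s t q $  expand <H> → <A> s t
   3  $ q t s <A>        t q u s t q $  expand <A> → t <F> <F>
   4  $ q t s <F> <F> t  t q u s t q $  match t
   5  $ q t s <F> <F>    q u s t q $    expand <F> → q
   6  $ q t s <F> q      q u s t q $    match q
   7  $ q t s <F>        u s t q $      expand <F> → u
   8  $ q t s u          u s t q $      match u
   9  $ q t s            s t q $        match s
  10  $ q t              t q $          match t
  11  $ q                q $            match q
Accept reached after 11 steps.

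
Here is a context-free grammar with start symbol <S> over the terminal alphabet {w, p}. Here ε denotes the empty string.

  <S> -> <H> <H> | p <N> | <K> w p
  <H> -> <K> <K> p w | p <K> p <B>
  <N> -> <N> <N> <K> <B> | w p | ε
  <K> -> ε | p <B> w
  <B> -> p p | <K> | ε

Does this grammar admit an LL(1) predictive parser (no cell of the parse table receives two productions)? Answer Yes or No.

FIRST(<S>) = {p, w}
FIRST(<H>) = {p}
FIRST(<N>) = {ε, p, w}
FIRST(<K>) = {ε, p}
FIRST(<B>) = {ε, p}
FOLLOW(<S>) = {$}
FOLLOW(<H>) = {$, p}
FOLLOW(<N>) = {$, p, w}
FOLLOW(<K>) = {$, p, w}
FOLLOW(<B>) = {$, p, w}
Cell M[<B>, $] receives both <B> -> <K> and <B> -> ε — the grammar is not LL(1).

No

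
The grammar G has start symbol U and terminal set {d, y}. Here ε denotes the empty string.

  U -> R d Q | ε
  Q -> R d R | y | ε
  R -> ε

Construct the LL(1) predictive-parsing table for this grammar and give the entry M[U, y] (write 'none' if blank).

none

FIRST(R) = {ε}
FIRST(U) = {ε, d}  (via R d Q)
FIRST(Q) = {ε, d, y}  (via R d R)
FOLLOW(U) includes $ since U is the start symbol.
FOLLOW(U): U appears on no right-hand side. Thus FOLLOW(U) = {$}.
For U -> R d Q: FIRST(R d Q) = {d}, so it goes in M[U, t] for t ∈ {d}.
For U -> ε: FIRST(ε) = {ε}, so it goes in M[U, t] for t ∈ {}; since ε ∈ FIRST, also for every t ∈ FOLLOW(U) = {$}.
None of these place a production in M[U, y].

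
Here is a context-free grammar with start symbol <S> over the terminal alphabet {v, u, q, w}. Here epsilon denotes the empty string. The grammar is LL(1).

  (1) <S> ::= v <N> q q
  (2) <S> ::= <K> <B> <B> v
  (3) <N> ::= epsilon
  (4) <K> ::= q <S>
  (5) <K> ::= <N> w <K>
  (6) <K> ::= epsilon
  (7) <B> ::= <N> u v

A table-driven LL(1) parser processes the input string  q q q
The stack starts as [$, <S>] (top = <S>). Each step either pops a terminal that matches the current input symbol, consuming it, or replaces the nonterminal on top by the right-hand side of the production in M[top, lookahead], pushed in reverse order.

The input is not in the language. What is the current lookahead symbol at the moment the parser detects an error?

      Stack                                  Input    Action
   1  $ <S>                                  q q q $  expand <S> ::= <K> <B> <B> v
   2  $ v <B> <B> <K>                        q q q $  expand <K> ::= q <S>
   3  $ v <B> <B> <S> q                      q q q $  match q
   4  $ v <B> <B> <S>                        q q $    expand <S> ::= <K> <B> <B> v
   5  $ v <B> <B> v <B> <B> <K>              q q $    expand <K> ::= q <S>
   6  $ v <B> <B> v <B> <B> <S> q            q q $    match q
   7  $ v <B> <B> v <B> <B> <S>              q $      expand <S> ::= <K> <B> <B> v
   8  $ v <B> <B> v <B> <B> v <B> <B> <K>    q $      expand <K> ::= q <S>
   9  $ v <B> <B> v <B> <B> v <B> <B> <S> q  q $      match q
  10  $ v <B> <B> v <B> <B> v <B> <B> <S>    $        error: M[<S>, $] is empty

$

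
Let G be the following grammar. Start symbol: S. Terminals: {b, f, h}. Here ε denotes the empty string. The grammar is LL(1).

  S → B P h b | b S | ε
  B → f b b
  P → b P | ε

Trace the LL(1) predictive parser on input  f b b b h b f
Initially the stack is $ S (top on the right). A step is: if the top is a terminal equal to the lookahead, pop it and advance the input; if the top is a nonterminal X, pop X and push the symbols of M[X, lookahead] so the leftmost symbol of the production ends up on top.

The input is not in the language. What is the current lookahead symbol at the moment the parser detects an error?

f

      Stack          Input            Action
   1  $ S            f b b b h b f $  expand S → B P h b
   2  $ b h P B      f b b b h b f $  expand B → f b b
   3  $ b h P b b f  f b b b h b f $  match f
   4  $ b h P b b    b b b h b f $    match b
   5  $ b h P b      b b h b f $      match b
   6  $ b h P        b h b f $        expand P → b P
   7  $ b h P b      b h b f $        match b
   8  $ b h P        h b f $          expand P → ε
   9  $ b h          h b f $          match h
  10  $ b            b f $            match b
  11  $              f $              error: stack empty but input remains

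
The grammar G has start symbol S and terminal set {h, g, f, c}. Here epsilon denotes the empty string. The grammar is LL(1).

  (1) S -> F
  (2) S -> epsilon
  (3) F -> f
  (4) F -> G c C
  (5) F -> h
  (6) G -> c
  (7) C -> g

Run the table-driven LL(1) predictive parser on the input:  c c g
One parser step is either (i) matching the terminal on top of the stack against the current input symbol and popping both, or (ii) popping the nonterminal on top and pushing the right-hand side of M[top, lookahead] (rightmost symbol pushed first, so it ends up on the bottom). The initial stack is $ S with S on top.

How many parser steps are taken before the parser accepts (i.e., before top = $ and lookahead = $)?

     Stack    Input    Action
  1  $ S      c c g $  expand S -> F
  2  $ F      c c g $  expand F -> G c C
  3  $ C c G  c c g $  expand G -> c
  4  $ C c c  c c g $  match c
  5  $ C c    c g $    match c
  6  $ C      g $      expand C -> g
  7  $ g      g $      match g
Accept reached after 7 steps.

7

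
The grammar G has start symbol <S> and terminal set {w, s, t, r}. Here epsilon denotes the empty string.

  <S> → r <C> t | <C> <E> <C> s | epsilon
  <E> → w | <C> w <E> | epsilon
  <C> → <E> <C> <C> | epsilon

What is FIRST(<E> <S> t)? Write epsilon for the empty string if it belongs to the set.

FIRST(<S>): from <S>→r <C> t we get {r}; from <S>→<C> <E> <C> s we get {s, w}; from <S>→epsilon we get {epsilon}. So FIRST(<S>) = {epsilon, r, s, w}.
FIRST(<E>): from <E>→w we get {w}; from <E>→<C> w <E> we get {w}; from <E>→epsilon we get {epsilon}. So FIRST(<E>) = {epsilon, w}.
FIRST(<C>): from <C>→<E> <C> <C> we get {epsilon, w}; from <C>→epsilon we get {epsilon}. So FIRST(<C>) = {epsilon, w}.
FIRST(<E> <S> t): take FIRST of each symbol in turn, carrying on past any symbol whose FIRST contains epsilon; result {r, s, t, w}.

{r, s, t, w}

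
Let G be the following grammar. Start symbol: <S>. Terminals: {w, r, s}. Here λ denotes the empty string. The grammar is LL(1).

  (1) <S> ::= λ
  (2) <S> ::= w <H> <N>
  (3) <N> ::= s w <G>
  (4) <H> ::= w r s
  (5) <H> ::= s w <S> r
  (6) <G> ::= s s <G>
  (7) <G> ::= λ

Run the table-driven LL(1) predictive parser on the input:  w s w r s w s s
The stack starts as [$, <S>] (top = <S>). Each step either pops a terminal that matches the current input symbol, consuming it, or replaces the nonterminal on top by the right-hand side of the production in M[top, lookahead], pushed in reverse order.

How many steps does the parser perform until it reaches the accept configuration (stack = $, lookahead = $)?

step 1: stack=$ <S>  input=w s w r s w s s $  — expand <S> ::= w <H> <N>
step 2: stack=$ <N> <H> w  input=w s w r s w s s $  — match w
step 3: stack=$ <N> <H>  input=s w r s w s s $  — expand <H> ::= s w <S> r
step 4: stack=$ <N> r <S> w s  input=s w r s w s s $  — match s
step 5: stack=$ <N> r <S> w  input=w r s w s s $  — match w
step 6: stack=$ <N> r <S>  input=r s w s s $  — expand <S> ::= λ
step 7: stack=$ <N> r  input=r s w s s $  — match r
step 8: stack=$ <N>  input=s w s s $  — expand <N> ::= s w <G>
step 9: stack=$ <G> w s  input=s w s s $  — match s
step 10: stack=$ <G> w  input=w s s $  — match w
step 11: stack=$ <G>  input=s s $  — expand <G> ::= s s <G>
step 12: stack=$ <G> s s  input=s s $  — match s
step 13: stack=$ <G> s  input=s $  — match s
step 14: stack=$ <G>  input=$  — expand <G> ::= λ
Accept reached after 14 steps.

14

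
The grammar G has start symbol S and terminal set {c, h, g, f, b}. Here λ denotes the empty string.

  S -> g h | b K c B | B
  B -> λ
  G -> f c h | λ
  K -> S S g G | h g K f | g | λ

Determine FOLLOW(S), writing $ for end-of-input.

FIRST(B): from B->λ we get {λ}. So FIRST(B) = {λ}.
FIRST(G): from G->f c h we get {f}; from G->λ we get {λ}. So FIRST(G) = {λ, f}.
FIRST(S): from S->g h we get {g}; from S->b K c B we get {b}; from S->B we get {λ}. So FIRST(S) = {λ, b, g}.
FIRST(K): from K->S S g G we get {b, g}; from K->h g K f we get {h}; from K->g we get {g}; from K->λ we get {λ}. So FIRST(K) = {λ, b, g, h}.
FOLLOW(S) includes $ since S is the start symbol.
FOLLOW(S): in K->S S g G (occurrence 1), S is followed by S g G with FIRST {b, g}; in K->S S g G (occurrence 2), S is followed by g G with FIRST {g}. Thus FOLLOW(S) = {$, b, g}.
FOLLOW(B): in S->b K c B, the suffix after B is empty, so FOLLOW(B) ⊇ FOLLOW(S) = {$, b, g}; in S->B, the suffix after B is empty, so FOLLOW(B) ⊇ FOLLOW(S) = {$, b, g}. Thus FOLLOW(B) = {$, b, g}.
FOLLOW(K): in S->b K c B, K is followed by c B with FIRST {c}; in K->h g K f, K is followed by f with FIRST {f}. Thus FOLLOW(K) = {c, f}.
FOLLOW(G): in K->S S g G, the suffix after G is empty, so FOLLOW(G) ⊇ FOLLOW(K) = {c, f}. Thus FOLLOW(G) = {c, f}.

{$, b, g}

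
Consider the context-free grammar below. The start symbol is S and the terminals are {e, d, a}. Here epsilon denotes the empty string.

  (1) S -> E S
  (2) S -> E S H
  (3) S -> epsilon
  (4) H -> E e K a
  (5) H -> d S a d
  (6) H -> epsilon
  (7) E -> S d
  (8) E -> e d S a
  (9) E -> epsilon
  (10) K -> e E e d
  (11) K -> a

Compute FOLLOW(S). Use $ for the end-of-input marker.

{$, a, d, e}

FIRST(K): from K->e E e d we get {e}; from K->a we get {a}. So FIRST(K) = {a, e}.
FIRST(S): from S->E S we get {epsilon, d, e}; from S->E S H we get {epsilon, d, e}; from S->epsilon we get {epsilon}. So FIRST(S) = {epsilon, d, e}.
FIRST(E): from E->S d we get {d, e}; from E->e d S a we get {e}; from E->epsilon we get {epsilon}. So FIRST(E) = {epsilon, d, e}.
FIRST(H): from H->E e K a we get {d, e}; from H->d S a d we get {d}; from H->epsilon we get {epsilon}. So FIRST(H) = {epsilon, d, e}.
FOLLOW(S) includes $ since S is the start symbol.
FOLLOW(S): in S->E S, the suffix after S is empty (adds nothing new); in S->E S H, S is followed by H with FIRST {epsilon, d, e}; in S->E S H, the suffix after S is nullable (adds nothing new); in H->d S a d, S is followed by a d with FIRST {a}; in E->S d, S is followed by d with FIRST {d}; in E->e d S a, S is followed by a with FIRST {a}. Thus FOLLOW(S) = {$, a, d, e}.
FOLLOW(H): in S->E S H, the suffix after H is empty, so FOLLOW(H) ⊇ FOLLOW(S) = {$, a, d, e}. Thus FOLLOW(H) = {$, a, d, e}.
FOLLOW(E): in S->E S, E is followed by S with FIRST {epsilon, d, e}; in S->E S, the suffix after E is nullable, so FOLLOW(E) ⊇ FOLLOW(S) = {$, a, d, e}; in S->E S H, E is followed by S H with FIRST {epsilon, d, e}; in S->E S H, the suffix after E is nullable, so FOLLOW(E) ⊇ FOLLOW(S) = {$, a, d, e}; in H->E e K a, E is followed by e K a with FIRST {e}; in K->e E e d, E is followed by e d with FIRST {e}. Thus FOLLOW(E) = {$, a, d, e}.
FOLLOW(K): in H->E e K a, K is followed by a with FIRST {a}. Thus FOLLOW(K) = {a}.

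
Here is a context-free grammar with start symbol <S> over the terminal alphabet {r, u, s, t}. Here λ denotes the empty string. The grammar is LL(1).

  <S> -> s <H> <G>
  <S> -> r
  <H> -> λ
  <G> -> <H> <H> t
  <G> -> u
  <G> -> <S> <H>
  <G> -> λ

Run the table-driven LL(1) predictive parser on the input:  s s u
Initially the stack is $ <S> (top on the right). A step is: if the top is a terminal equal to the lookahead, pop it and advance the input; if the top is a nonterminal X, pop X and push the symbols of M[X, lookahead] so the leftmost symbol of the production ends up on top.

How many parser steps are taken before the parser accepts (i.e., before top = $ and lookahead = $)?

10

step 1: stack=$ <S>  input=s s u $  — expand <S> -> s <H> <G>
step 2: stack=$ <G> <H> s  input=s s u $  — match s
step 3: stack=$ <G> <H>  input=s u $  — expand <H> -> λ
step 4: stack=$ <G>  input=s u $  — expand <G> -> <S> <H>
step 5: stack=$ <H> <S>  input=s u $  — expand <S> -> s <H> <G>
step 6: stack=$ <H> <G> <H> s  input=s u $  — match s
step 7: stack=$ <H> <G> <H>  input=u $  — expand <H> -> λ
step 8: stack=$ <H> <G>  input=u $  — expand <G> -> u
step 9: stack=$ <H> u  input=u $  — match u
step 10: stack=$ <H>  input=$  — expand <H> -> λ
Accept reached after 10 steps.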